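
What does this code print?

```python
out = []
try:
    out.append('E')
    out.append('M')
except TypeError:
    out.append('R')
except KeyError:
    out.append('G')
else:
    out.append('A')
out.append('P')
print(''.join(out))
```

Execution trace: 'E' (try body) → 'M' (try body, no exception) → 'A' (else) → 'P' (after the try/except). Output: EMAP

Answer: EMAP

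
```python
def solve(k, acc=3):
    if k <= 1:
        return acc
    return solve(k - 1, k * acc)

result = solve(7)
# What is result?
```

Accumulator trace (n, acc): (7, 3) -> (6, 21) -> (5, 126) -> (4, 630) -> (3, 2520) -> (2, 7560) -> (1, 15120) -> return 15120

Answer: 15120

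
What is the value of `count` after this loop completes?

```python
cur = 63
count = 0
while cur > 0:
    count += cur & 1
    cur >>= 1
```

Count set bits in 63 (binary: 0b111111)
`count` takes the values: 0 → 1 → 2 → 3 → 4 → 5 → 6

Answer: 6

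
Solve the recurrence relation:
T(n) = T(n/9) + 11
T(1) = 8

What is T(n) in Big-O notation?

Each step divides n by 9 and adds 11. After log_9(n) steps we reach T(1)=8. So T(n) = 11·log_9(n) + 8 = O(log n).

Answer: O(log n)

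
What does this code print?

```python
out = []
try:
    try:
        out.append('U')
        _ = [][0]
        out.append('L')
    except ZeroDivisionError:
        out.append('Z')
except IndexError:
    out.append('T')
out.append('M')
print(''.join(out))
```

Execution trace: 'U' (try body) → 'T' (outer except IndexError) → 'M' (after the try/except). Output: UTM

Answer: UTM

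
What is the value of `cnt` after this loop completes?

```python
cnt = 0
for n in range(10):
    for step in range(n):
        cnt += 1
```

Triangle number: 0+1+2+...+9
`cnt` takes the values: 0 → 1 → 2 → 3 → 4 → 5 → 6 → 7 → 8 → 9 → 10 → 11 → 12 → 13 → 14 → 15 → 16 → 17 → 18 → 19 → 20 → 21 → 22 → 23 → 24 → 25 → 26 → 27 → 28 → 29 → … → 41 → 42 → 43 → 44 → 45

Answer: 45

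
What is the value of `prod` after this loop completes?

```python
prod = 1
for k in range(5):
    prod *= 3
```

3^5 = 243
`prod` takes the values: 1 → 3 → 9 → 27 → 81 → 243

Answer: 243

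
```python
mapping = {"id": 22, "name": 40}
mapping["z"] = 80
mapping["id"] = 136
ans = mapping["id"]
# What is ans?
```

Trace:
`mapping = {"id": 22, "name": 40}` → mapping = {'id': 22, 'name': 40}
`mapping["z"] = 80` → mapping = {'id': 22, 'name': 40, 'z': 80}
`mapping["id"] = 136` → mapping = {'id': 136, 'name': 40, 'z': 80}
`ans = mapping["id"]` → ans = 136
So ans = 136

Answer: 136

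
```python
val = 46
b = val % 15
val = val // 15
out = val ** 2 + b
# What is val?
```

Trace:
`val = 46` → val = 46
`b = val % 15` → b = 1
`val = val // 15` → val = 3
`out = val ** 2 + b` → out = 10
So val = 3

Answer: 3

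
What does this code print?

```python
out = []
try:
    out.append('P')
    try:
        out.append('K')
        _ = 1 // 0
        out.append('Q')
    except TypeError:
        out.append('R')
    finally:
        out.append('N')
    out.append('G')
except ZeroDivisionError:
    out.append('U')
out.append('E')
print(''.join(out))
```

Execution trace: 'P' (try body) → 'K' (inner try body) → 'N' (inner finally) → 'U' (except ZeroDivisionError) → 'E' (after the try/except). Output: PKNUE

Answer: PKNUE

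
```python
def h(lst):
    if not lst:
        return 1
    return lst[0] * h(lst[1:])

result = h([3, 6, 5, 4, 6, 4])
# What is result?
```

Product over [3, 6, 5, 4, 6, 4] = 3 * 6 * 5 * 4 * 6 * 4 = 8640

Answer: 8640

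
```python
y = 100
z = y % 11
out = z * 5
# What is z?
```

Trace:
`y = 100` → y = 100
`z = y % 11` → z = 1
`out = z * 5` → out = 5
So z = 1

Answer: 1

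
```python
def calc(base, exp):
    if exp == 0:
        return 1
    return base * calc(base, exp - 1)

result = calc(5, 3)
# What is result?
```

calc(5, 3) = 5 * 5 * 5 = 125

Answer: 125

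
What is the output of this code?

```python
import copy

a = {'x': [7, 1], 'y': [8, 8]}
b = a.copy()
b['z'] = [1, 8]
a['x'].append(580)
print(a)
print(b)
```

Key concept: shallow copy of dict with mutable values.
Step by step:
`a = {'x': [7, 1], 'y': [8, 8]}` → a = {'x': [7, 1], 'y': [8, 8]}
`b = a.copy()` → b = {'x': [7, 1], 'y': [8, 8]}
`b['z'] = [1, 8]` → b = {'x': [7, 1], 'y': [8, 8], 'z': [1, 8]}
`a['x'].append(580)` → a = {'x': [7, 1, 580], 'y': [8, 8]}; b = {'x': [7, 1, 580], 'y': [8, 8], 'z': [1, 8]}
`print(a)` → prints {'x': [7, 1, 580], 'y': [8, 8]}
`print(b)` → prints {'x': [7, 1, 580], 'y': [8, 8], 'z': [1, 8]}

Answer:
{'x': [7, 1, 580], 'y': [8, 8]}
{'x': [7, 1, 580], 'y': [8, 8], 'z': [1, 8]}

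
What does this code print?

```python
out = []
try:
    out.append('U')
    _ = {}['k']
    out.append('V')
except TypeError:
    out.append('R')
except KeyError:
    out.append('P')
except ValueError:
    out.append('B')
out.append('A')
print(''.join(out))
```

Execution trace: 'U' (try body) → 'P' (except KeyError) → 'A' (after the try/except). Output: UPA

Answer: UPA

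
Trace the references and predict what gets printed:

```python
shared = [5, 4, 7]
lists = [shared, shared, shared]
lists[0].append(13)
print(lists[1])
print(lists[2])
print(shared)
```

Key concept: list of same reference.
Step by step:
`shared = [5, 4, 7]` → shared = [5, 4, 7]
`lists = [shared, shared, shared]` → lists = [[5, 4, 7], [5, 4, 7], [5, 4, 7]]
`lists[0].append(13)` → shared = [5, 4, 7, 13]; lists = [[5, 4, 7, 13], [5, 4, 7, 13], [5, 4, 7, 13]]
`print(lists[1])` → prints [5, 4, 7, 13]
`print(lists[2])` → prints [5, 4, 7, 13]
`print(shared)` → prints [5, 4, 7, 13]

Answer:
[5, 4, 7, 13]
[5, 4, 7, 13]
[5, 4, 7, 13]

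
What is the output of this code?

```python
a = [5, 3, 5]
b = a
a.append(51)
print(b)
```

Key concept: basic list aliasing.
Step by step:
`a = [5, 3, 5]` → a = [5, 3, 5]
`b = a` → b = [5, 3, 5] (same object as a)
`a.append(51)` → a = [5, 3, 5, 51] (same object as b); b = [5, 3, 5, 51] (same object as a)
`print(b)` → prints [5, 3, 5, 51]

Answer: [5, 3, 5, 51]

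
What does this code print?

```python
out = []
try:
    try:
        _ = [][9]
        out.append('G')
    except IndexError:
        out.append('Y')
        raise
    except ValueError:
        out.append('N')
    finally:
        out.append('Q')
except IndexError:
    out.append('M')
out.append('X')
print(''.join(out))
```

Execution trace: 'Y' (inner except IndexError) → 'Q' (inner finally) → 'M' (outer except IndexError) → 'X' (after the try/except). Output: YQMX

Answer: YQMX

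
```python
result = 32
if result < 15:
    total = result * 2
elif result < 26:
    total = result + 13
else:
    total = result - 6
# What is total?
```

Trace:
`result = 32` → result = 32
`if result < 15: ...` → result < 15 is False, result < 26 is False, take else branch → total = 26
So total = 26

Answer: 26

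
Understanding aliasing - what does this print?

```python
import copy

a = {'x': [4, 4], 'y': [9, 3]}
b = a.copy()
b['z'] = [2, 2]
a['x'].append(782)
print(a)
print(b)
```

Key concept: shallow copy of dict with mutable values.
Step by step:
`a = {'x': [4, 4], 'y': [9, 3]}` → a = {'x': [4, 4], 'y': [9, 3]}
`b = a.copy()` → b = {'x': [4, 4], 'y': [9, 3]}
`b['z'] = [2, 2]` → b = {'x': [4, 4], 'y': [9, 3], 'z': [2, 2]}
`a['x'].append(782)` → a = {'x': [4, 4, 782], 'y': [9, 3]}; b = {'x': [4, 4, 782], 'y': [9, 3], 'z': [2, 2]}
`print(a)` → prints {'x': [4, 4, 782], 'y': [9, 3]}
`print(b)` → prints {'x': [4, 4, 782], 'y': [9, 3], 'z': [2, 2]}

Answer:
{'x': [4, 4, 782], 'y': [9, 3]}
{'x': [4, 4, 782], 'y': [9, 3], 'z': [2, 2]}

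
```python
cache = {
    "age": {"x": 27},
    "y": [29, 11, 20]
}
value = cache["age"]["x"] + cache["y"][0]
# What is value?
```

Trace:
`cache = { ...` → cache = {'age': {'x': 27}, 'y': [29, 11, 20]}
`value = cache["age"]["x"] + cache["y"][0]` → value = 56
So value = 56

Answer: 56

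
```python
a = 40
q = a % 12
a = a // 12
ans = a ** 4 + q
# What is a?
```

Trace:
`a = 40` → a = 40
`q = a % 12` → q = 4
`a = a // 12` → a = 3
`ans = a ** 4 + q` → ans = 85
So a = 3

Answer: 3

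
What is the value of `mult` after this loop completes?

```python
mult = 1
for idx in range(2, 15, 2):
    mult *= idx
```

Product of even numbers 2 to 14
`mult` takes the values: 1 → 2 → 8 → 48 → 384 → 3840 → 46080 → 645120

Answer: 645120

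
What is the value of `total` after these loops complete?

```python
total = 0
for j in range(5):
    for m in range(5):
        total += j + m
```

Sum of all j+m for j,m in 5x5
`total` takes the values: 0 → 1 → 3 → 6 → 10 → 11 → 13 → 16 → 20 → 25 → 27 → 30 → 34 → 39 → 45 → 48 → 52 → 57 → 63 → 70 → 74 → 79 → 85 → 92 → 100

Answer: 100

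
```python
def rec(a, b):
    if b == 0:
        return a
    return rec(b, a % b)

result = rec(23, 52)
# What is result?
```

rec(23, 52) -> rec(52, 23) -> rec(23, 6) -> rec(6, 5) -> rec(5, 1) -> rec(1, 0) -> 1

Answer: 1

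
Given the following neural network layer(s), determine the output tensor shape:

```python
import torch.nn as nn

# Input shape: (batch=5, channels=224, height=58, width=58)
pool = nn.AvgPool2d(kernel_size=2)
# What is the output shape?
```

Input: (5, 224, 58, 58) -> Output: (5, 224, 29, 29)

Answer: (5, 224, 29, 29)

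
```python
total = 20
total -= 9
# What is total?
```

Trace:
`total = 20` → total = 20
`total -= 9` → total = 11
So total = 11

Answer: 11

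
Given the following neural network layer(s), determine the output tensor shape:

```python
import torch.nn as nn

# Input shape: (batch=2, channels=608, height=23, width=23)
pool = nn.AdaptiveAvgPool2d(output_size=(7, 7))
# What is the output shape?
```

Input: (2, 608, 23, 23) -> Output: (2, 608, 7, 7)

Answer: (2, 608, 7, 7)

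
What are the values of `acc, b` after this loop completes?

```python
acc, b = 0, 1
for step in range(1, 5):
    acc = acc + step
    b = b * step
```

Sum and factorial of 1 to 4
`acc, b` takes the values: (0, 1) → (1, 1) → (3, 1) → (3, 2) → (6, 2) → (6, 6) → (10, 6) → (10, 24)

Answer: 10, 24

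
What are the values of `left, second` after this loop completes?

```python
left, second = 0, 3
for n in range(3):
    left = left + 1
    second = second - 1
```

left goes 0→3, second goes 3→0
`left, second` takes the values: (0, 3) → (1, 3) → (1, 2) → (2, 2) → (2, 1) → (3, 1) → (3, 0)

Answer: 3, 0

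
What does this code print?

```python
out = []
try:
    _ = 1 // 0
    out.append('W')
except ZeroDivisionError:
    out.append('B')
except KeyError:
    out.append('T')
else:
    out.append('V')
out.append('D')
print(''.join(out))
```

Execution trace: 'B' (except ZeroDivisionError) → 'D' (after the try/except). Output: BD

Answer: BD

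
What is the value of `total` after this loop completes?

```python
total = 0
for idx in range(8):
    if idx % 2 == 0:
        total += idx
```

Sum of even numbers 0 to 7
`total` takes the values: 0 → 2 → 6 → 12

Answer: 12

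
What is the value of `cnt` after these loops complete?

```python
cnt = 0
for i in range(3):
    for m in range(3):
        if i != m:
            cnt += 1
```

3² - 3 (exclude diagonal)
`cnt` takes the values: 0 → 1 → 2 → 3 → 4 → 5 → 6

Answer: 6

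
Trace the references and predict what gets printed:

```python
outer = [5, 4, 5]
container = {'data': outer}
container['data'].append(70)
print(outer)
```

Key concept: dict holds reference to list.
Step by step:
`outer = [5, 4, 5]` → outer = [5, 4, 5]
`container = {'data': outer}` → container = {'data': [5, 4, 5]}
`container['data'].append(70)` → outer = [5, 4, 5, 70]; container = {'data': [5, 4, 5, 70]}
`print(outer)` → prints [5, 4, 5, 70]

Answer: [5, 4, 5, 70]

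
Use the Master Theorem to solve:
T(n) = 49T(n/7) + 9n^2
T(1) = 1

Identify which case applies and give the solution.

a=49, b=7, f(n)=9n^2. log_7(49) = 2. Since c=2 = 2, Case 2 applies: T(n) = Θ(n^log_b(a) · log n) = O(n^2 log n).

Answer: O(n^2 log n) - Case 2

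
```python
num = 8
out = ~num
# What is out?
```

Trace:
`num = 8` → num = 8
`out = ~num` → out = -9
So out = -9

Answer: -9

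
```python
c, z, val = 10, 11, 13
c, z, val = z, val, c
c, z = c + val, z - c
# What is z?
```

Trace:
`c, z, val = 10, 11, 13` → c = 10; z = 11; val = 13
`c, z, val = z, val, c` → c = 11; z = 13; val = 10
`c, z = c + val, z - c` → c = 21; z = 2
So z = 2

Answer: 2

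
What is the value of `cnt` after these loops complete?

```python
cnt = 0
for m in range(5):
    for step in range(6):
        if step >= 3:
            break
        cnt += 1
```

Inner breaks at 3, outer runs 5 times
`cnt` takes the values: 0 → 1 → 2 → 3 → 4 → 5 → 6 → 7 → 8 → 9 → 10 → 11 → 12 → 13 → 14 → 15

Answer: 15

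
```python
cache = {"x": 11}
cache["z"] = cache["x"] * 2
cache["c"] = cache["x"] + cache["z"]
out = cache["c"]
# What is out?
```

Trace:
`cache = {"x": 11}` → cache = {'x': 11}
`cache["z"] = cache["x"] * 2` → cache = {'x': 11, 'z': 22}
`cache["c"] = cache["x"] + cache["z"]` → cache = {'x': 11, 'z': 22, 'c': 33}
`out = cache["c"]` → out = 33
So out = 33

Answer: 33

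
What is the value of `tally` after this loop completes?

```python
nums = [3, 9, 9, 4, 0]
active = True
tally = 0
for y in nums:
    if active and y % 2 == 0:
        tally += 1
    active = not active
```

Count even values at even positions
`tally` takes the values: 0 → 1

Answer: 1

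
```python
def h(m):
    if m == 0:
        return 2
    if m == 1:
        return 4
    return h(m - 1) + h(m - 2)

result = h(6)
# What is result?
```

Build up from base cases: h(0)=2, h(1)=4, h(2)=6, h(3)=10, h(4)=16, h(5)=26, h(6)=42

Answer: 42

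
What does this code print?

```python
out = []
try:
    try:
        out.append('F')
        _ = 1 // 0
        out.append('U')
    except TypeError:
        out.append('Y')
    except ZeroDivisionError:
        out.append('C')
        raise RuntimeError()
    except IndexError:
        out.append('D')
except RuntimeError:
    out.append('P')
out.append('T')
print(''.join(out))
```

Execution trace: 'F' (inner try body) → 'C' (inner except ZeroDivisionError) → 'P' (outer except RuntimeError) → 'T' (after the try/except). Output: FCPT

Answer: FCPT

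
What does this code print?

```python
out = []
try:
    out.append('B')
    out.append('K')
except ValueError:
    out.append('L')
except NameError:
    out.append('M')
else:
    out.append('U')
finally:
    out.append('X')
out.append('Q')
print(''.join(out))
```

Execution trace: 'B' (try body) → 'K' (try body, no exception) → 'U' (else) → 'X' (finally) → 'Q' (after the try/except). Output: BKUXQ

Answer: BKUXQ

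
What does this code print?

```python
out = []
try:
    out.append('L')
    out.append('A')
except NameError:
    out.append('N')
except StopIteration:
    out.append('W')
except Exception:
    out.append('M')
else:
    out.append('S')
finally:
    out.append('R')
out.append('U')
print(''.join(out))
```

Execution trace: 'L' (try body) → 'A' (try body, no exception) → 'S' (else) → 'R' (finally) → 'U' (after the try/except). Output: LASRU

Answer: LASRU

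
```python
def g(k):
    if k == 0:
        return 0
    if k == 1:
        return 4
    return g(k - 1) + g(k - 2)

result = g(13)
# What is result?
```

Build up from base cases: g(0)=0, g(1)=4, g(2)=4, g(3)=8, g(4)=12, g(5)=20, g(6)=32, ..., g(13)=932

Answer: 932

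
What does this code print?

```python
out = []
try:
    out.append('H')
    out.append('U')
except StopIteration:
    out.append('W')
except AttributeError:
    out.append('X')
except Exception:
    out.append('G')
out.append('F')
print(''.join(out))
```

Execution trace: 'H' (try body) → 'U' (try body, no exception) → 'F' (after the try/except). Output: HUF

Answer: HUF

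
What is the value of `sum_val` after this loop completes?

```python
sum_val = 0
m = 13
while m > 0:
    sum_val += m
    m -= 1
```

Sum 13 down to 1
`sum_val` takes the values: 0 → 13 → 25 → 36 → 46 → 55 → 63 → 70 → 76 → 81 → 85 → 88 → 90 → 91

Answer: 91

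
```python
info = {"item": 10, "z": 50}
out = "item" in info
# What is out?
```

Trace:
`info = {"item": 10, "z": 50}` → info = {'item': 10, 'z': 50}
`out = "item" in info` → out = True
So out = True

Answer: True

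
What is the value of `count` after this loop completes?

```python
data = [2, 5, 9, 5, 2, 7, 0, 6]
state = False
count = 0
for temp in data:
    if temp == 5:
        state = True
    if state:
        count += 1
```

Count elements after first 5 in [2, 5, 9, 5, 2, 7, 0, 6]
`count` takes the values: 0 → 1 → 2 → 3 → 4 → 5 → 6 → 7

Answer: 7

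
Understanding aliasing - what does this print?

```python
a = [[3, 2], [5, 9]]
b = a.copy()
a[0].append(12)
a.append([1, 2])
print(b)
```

Key concept: shallow copy with nested lists.
Step by step:
`a = [[3, 2], [5, 9]]` → a = [[3, 2], [5, 9]]
`b = a.copy()` → b = [[3, 2], [5, 9]]
`a[0].append(12)` → a = [[3, 2, 12], [5, 9]]; b = [[3, 2, 12], [5, 9]]
`a.append([1, 2])` → a = [[3, 2, 12], [5, 9], [1, 2]]
`print(b)` → prints [[3, 2, 12], [5, 9]]

Answer: [[3, 2, 12], [5, 9]]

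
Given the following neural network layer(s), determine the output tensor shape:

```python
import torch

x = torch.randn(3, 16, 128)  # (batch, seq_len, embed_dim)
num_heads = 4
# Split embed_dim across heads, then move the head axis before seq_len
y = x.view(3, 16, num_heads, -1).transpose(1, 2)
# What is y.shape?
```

Input: (3, 16, 128) -> head_dim = 128 // 4 = 32; after view: (3, 16, 4, 32) -> after transpose(1, 2): (3, 4, 16, 32) -> Output: (3, 4, 16, 32)

Answer: (3, 4, 16, 32)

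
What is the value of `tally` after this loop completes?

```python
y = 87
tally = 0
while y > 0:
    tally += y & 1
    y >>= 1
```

Count set bits in 87 (binary: 0b1010111)
`tally` takes the values: 0 → 1 → 2 → 3 → 4 → 5

Answer: 5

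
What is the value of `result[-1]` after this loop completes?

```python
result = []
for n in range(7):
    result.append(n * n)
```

Last element of squares 0 to 6
`result` takes the values: [] → [0] → [0, 1] → [0, 1, 4] → [0, 1, 4, 9] → [0, 1, 4, 9, 16] → [0, 1, 4, 9, 16, 25] → [0, 1, 4, 9, 16, 25, 36]
So `result[-1]` = 36

Answer: 36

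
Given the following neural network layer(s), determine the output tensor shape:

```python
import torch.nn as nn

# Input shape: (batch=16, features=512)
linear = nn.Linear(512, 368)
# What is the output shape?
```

Input: (16, 512) -> Output: (16, 368)

Answer: (16, 368)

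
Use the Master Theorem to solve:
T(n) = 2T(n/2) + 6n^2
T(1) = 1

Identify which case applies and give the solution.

a=2, b=2, f(n)=6n^2. log_2(2) = 1. Since c=2 > 1 and the regularity condition holds (2(n/2)^2 = (2/2^2)n^2 with 2/2^2 < 1), Case 3 applies: T(n) = Θ(f(n)) = O(n^2).

Answer: O(n^2) - Case 3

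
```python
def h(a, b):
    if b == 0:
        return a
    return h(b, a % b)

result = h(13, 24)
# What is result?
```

h(13, 24) -> h(24, 13) -> h(13, 11) -> h(11, 2) -> h(2, 1) -> h(1, 0) -> 1

Answer: 1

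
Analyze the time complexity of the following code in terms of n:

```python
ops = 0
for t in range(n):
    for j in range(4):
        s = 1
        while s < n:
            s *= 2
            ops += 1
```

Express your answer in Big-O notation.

Each loop level contributes: n × 1 × log n. Multiplying the contributions gives O(n log n).

Answer: O(n log n)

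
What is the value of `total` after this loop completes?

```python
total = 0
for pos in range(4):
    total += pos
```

Sum of 0 to 3 = 6
`total` takes the values: 0 → 1 → 3 → 6

Answer: 6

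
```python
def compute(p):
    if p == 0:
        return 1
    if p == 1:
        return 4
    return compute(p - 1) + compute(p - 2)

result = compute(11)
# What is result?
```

Build up from base cases: compute(0)=1, compute(1)=4, compute(2)=5, compute(3)=9, compute(4)=14, compute(5)=23, compute(6)=37, ..., compute(11)=411

Answer: 411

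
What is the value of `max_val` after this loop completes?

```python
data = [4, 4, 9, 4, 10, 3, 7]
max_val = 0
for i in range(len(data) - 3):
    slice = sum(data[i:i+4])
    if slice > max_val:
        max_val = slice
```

Max sum of 4-element window in [4, 4, 9, 4, 10, 3, 7]
`max_val` takes the values: 0 → 21 → 27

Answer: 27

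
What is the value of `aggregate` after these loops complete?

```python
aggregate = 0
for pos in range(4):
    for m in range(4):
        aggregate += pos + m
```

Sum of all pos+m for pos,m in 4x4
`aggregate` takes the values: 0 → 1 → 3 → 6 → 7 → 9 → 12 → 16 → 18 → 21 → 25 → 30 → 33 → 37 → 42 → 48

Answer: 48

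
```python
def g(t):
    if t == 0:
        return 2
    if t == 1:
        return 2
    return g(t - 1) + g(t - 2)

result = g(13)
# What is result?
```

Build up from base cases: g(0)=2, g(1)=2, g(2)=4, g(3)=6, g(4)=10, g(5)=16, g(6)=26, ..., g(13)=754

Answer: 754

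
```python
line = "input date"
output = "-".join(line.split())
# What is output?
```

Trace:
`line = "input date"` → line = 'input date'
`output = "-".join(line.split())` → output = 'input-date'
So output = 'input-date'

Answer: 'input-date'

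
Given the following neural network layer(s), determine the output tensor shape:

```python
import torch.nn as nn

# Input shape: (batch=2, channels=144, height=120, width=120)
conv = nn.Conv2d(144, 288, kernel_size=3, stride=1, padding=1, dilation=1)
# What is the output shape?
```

Input: (2, 144, 120, 120) -> Output: (2, 288, 120, 120)

Answer: (2, 288, 120, 120)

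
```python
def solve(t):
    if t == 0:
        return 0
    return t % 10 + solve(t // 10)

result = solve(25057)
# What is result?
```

Sum of digits of 25057: 7 + 5 + 0 + 5 + 2 = 19

Answer: 19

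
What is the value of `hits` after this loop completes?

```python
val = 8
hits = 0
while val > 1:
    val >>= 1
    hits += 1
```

Count right shifts until 1
`hits` takes the values: 0 → 1 → 2 → 3

Answer: 3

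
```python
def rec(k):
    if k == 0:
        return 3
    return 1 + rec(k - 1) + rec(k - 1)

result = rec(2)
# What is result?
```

rec(k) = 1 + 2·rec(k-1), rec(0)=3. Closed form: (3+1)·2^2 - 1 = 15.

Answer: 15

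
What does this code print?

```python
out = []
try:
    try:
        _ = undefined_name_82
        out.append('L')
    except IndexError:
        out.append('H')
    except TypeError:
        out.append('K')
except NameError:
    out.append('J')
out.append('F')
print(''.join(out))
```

Execution trace: 'J' (outer except NameError) → 'F' (after the try/except). Output: JF

Answer: JF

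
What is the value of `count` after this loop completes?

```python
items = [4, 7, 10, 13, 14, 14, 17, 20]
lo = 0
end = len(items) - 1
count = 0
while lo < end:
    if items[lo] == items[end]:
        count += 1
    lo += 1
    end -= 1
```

Count matching pairs from ends
`count` takes the values: 0

Answer: 0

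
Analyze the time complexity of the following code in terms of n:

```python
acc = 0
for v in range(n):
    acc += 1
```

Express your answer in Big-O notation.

Each loop level contributes: n. Multiplying the contributions gives O(n).

Answer: O(n)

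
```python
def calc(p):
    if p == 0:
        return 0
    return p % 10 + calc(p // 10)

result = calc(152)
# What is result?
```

Sum of digits of 152: 2 + 5 + 1 = 8

Answer: 8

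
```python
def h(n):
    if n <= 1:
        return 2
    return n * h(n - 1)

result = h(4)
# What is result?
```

h(4) = 4 * 3 * 2 * 2 = 48

Answer: 48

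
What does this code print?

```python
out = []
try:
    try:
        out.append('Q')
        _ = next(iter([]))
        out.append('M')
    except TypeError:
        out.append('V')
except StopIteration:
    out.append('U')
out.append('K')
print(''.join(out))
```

Execution trace: 'Q' (inner try body) → 'U' (outer except StopIteration) → 'K' (after the try/except). Output: QUK

Answer: QUK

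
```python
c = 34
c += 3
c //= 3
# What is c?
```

Trace:
`c = 34` → c = 34
`c += 3` → c = 37
`c //= 3` → c = 12
So c = 12

Answer: 12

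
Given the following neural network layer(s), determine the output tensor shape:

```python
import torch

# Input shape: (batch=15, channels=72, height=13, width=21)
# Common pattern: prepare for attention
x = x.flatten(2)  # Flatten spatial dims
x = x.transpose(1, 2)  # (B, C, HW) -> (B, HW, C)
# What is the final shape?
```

Input: (15, 72, 13, 21) -> after flatten(2): (15, 72, 273) -> Output: (15, 273, 72)

Answer: (15, 273, 72)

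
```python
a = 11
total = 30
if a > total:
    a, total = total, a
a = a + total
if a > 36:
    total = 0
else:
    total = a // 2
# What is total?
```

Trace:
`a = 11` → a = 11
`total = 30` → total = 30
`if a > total: ...` → a > total is False → no variable changes
`a = a + total` → a = 41
`if a > 36: ...` → a > 36 is True → total = 0
So total = 0

Answer: 0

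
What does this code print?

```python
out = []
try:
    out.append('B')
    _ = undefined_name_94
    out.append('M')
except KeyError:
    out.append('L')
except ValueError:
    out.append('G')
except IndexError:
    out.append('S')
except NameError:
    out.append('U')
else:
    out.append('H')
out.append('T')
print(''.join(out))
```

Execution trace: 'B' (try body) → 'U' (except NameError) → 'T' (after the try/except). Output: BUT

Answer: BUT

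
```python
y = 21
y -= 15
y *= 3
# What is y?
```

Trace:
`y = 21` → y = 21
`y -= 15` → y = 6
`y *= 3` → y = 18
So y = 18

Answer: 18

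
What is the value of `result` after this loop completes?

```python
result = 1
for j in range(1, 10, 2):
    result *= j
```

Product of 1, 3, 5, ... up to 9
`result` takes the values: 1 → 3 → 15 → 105 → 945

Answer: 945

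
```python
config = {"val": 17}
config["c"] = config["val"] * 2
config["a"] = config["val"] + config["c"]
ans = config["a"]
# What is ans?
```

Trace:
`config = {"val": 17}` → config = {'val': 17}
`config["c"] = config["val"] * 2` → config = {'val': 17, 'c': 34}
`config["a"] = config["val"] + config["c"]` → config = {'val': 17, 'c': 34, 'a': 51}
`ans = config["a"]` → ans = 51
So ans = 51

Answer: 51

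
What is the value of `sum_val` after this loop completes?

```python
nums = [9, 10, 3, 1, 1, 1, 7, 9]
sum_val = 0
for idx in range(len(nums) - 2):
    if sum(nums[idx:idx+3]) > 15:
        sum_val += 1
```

Count windows with sum > 15
`sum_val` takes the values: 0 → 1 → 2

Answer: 2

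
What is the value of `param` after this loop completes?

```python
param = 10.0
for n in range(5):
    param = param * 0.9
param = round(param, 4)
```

Exponential decay: 10.0 * 0.9^5
`param` takes the values: 10.0 → 9.0 → 8.1 → 7.29 → 6.561 → 5.9049

Answer: 5.9049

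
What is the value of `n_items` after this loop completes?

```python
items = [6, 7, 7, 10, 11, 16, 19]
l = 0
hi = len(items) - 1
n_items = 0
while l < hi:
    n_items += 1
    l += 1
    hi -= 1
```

Iterations until pointers meet (list length 7)
`n_items` takes the values: 0 → 1 → 2 → 3

Answer: 3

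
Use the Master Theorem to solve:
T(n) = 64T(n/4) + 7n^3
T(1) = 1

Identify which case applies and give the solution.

a=64, b=4, f(n)=7n^3. log_4(64) = 3. Since c=3 = 3, Case 2 applies: T(n) = Θ(n^log_b(a) · log n) = O(n^3 log n).

Answer: O(n^3 log n) - Case 2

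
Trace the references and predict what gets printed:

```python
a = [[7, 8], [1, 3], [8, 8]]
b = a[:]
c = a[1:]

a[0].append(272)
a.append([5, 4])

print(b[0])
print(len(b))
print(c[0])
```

Key concept: slice with nested mutation.
Step by step:
`a = [[7, 8], [1, 3], [8, 8]]` → a = [[7, 8], [1, 3], [8, 8]]
`b = a[:]` → b = [[7, 8], [1, 3], [8, 8]]
`c = a[1:]` → c = [[1, 3], [8, 8]]
`a[0].append(272)` → a = [[7, 8, 272], [1, 3], [8, 8]]; b = [[7, 8, 272], [1, 3], [8, 8]]
`a.append([5, 4])` → a = [[7, 8, 272], [1, 3], [8, 8], [5, 4]]
`print(b[0])` → prints [7, 8, 272]
`print(len(b))` → prints 3
`print(c[0])` → prints [1, 3]

Answer:
[7, 8, 272]
3
[1, 3]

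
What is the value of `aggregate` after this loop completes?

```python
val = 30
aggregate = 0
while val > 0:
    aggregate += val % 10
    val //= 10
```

Sum digits of 30
`aggregate` takes the values: 0 → 3

Answer: 3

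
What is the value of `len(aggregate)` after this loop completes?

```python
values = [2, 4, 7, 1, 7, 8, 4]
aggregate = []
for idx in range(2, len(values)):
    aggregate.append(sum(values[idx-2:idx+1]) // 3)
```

Number of 3-element averages
`aggregate` takes the values: [] → [4] → [4, 4] → [4, 4, 5] → [4, 4, 5, 5] → [4, 4, 5, 5, 6]
So `len(aggregate)` = 5

Answer: 5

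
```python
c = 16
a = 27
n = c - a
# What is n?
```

Trace:
`c = 16` → c = 16
`a = 27` → a = 27
`n = c - a` → n = -11
So n = -11

Answer: -11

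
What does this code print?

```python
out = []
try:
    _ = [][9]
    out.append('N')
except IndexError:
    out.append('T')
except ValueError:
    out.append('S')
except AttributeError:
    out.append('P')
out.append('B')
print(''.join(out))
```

Execution trace: 'T' (except IndexError) → 'B' (after the try/except). Output: TB

Answer: TB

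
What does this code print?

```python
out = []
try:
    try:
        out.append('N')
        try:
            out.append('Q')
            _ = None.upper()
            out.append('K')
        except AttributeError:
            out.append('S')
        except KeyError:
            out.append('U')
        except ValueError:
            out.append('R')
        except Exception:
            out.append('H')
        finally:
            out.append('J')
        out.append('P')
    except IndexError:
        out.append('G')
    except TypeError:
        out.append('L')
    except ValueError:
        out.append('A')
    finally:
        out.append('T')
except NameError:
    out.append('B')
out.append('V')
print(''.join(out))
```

Execution trace: 'N' (try body) → 'Q' (inner try body) → 'S' (inner except AttributeError) → 'J' (inner finally) → 'P' (try body, no exception) → 'T' (finally) → 'V' (after the try/except). Output: NQSJPTV

Answer: NQSJPTV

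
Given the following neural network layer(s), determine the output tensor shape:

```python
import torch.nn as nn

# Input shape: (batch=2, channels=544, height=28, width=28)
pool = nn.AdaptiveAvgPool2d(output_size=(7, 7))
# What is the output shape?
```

Input: (2, 544, 28, 28) -> Output: (2, 544, 7, 7)

Answer: (2, 544, 7, 7)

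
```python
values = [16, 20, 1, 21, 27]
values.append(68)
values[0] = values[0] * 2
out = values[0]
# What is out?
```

Trace:
`values = [16, 20, 1, 21, 27]` → values = [16, 20, 1, 21, 27]
`values.append(68)` → values = [16, 20, 1, 21, 27, 68]
`values[0] = values[0] * 2` → values = [32, 20, 1, 21, 27, 68]
`out = values[0]` → out = 32
So out = 32

Answer: 32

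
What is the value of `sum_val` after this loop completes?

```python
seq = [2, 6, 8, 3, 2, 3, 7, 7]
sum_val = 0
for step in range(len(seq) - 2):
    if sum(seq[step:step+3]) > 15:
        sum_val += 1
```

Count windows with sum > 15
`sum_val` takes the values: 0 → 1 → 2 → 3

Answer: 3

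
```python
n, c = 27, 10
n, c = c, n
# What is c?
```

Trace:
`n, c = 27, 10` → n = 27; c = 10
`n, c = c, n` → n = 10; c = 27
So c = 27

Answer: 27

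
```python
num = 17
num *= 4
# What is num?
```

Trace:
`num = 17` → num = 17
`num *= 4` → num = 68
So num = 68

Answer: 68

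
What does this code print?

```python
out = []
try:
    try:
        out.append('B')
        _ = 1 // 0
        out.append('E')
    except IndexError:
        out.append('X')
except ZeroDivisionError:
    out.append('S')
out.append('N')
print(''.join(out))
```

Execution trace: 'B' (try body) → 'S' (outer except ZeroDivisionError) → 'N' (after the try/except). Output: BSN

Answer: BSN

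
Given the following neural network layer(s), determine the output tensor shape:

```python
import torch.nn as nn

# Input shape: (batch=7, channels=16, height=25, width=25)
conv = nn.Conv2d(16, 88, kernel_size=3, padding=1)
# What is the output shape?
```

Input: (7, 16, 25, 25) -> Output: (7, 88, 25, 25)

Answer: (7, 88, 25, 25)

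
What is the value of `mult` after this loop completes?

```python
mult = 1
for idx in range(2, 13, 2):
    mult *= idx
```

Product of even numbers 2 to 12
`mult` takes the values: 1 → 2 → 8 → 48 → 384 → 3840 → 46080

Answer: 46080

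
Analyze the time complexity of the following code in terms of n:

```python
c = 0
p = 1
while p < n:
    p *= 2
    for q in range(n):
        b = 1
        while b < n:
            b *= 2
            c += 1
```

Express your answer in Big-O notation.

Each loop level contributes: log n × n × log n. Multiplying the contributions gives O(n log² n).

Answer: O(n log² n)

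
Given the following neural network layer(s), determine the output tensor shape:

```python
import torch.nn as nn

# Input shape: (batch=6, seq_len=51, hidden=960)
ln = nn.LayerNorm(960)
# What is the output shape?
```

Input: (6, 51, 960) -> Output: (6, 51, 960)

Answer: (6, 51, 960)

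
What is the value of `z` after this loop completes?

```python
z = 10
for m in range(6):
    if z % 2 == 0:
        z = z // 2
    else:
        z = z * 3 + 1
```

Collatz-style transformation from 10
`z` takes the values: 10 → 5 → 16 → 8 → 4 → 2 → 1

Answer: 1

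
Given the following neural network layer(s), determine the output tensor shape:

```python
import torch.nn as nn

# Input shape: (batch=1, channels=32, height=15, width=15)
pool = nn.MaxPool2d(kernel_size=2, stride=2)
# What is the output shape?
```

Input: (1, 32, 15, 15) -> Output: (1, 32, 7, 7)

Answer: (1, 32, 7, 7)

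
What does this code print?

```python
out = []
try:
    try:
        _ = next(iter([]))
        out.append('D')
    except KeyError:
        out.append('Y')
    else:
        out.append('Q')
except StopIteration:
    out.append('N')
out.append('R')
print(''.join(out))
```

Execution trace: 'N' (outer except StopIteration) → 'R' (after the try/except). Output: NR

Answer: NR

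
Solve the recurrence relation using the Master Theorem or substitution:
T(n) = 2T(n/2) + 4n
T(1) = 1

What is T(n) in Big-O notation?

By Master Theorem: a=2, b=2, f(n)=4n. Since log_2(2) = 1 and f(n) = Θ(n^1), Case 2 applies. T(n) = O(n log n).

Answer: O(n log n)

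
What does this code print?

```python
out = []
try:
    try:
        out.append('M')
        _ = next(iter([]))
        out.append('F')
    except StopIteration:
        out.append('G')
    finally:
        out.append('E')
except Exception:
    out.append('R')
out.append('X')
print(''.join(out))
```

Execution trace: 'M' (inner try body) → 'G' (inner except StopIteration) → 'E' (inner finally) → 'X' (after the try/except). Output: MGEX

Answer: MGEX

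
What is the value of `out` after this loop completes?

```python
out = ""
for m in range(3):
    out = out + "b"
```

Repeat 'b' 3 times
`out` takes the values: "" → "b" → "bb" → "bbb"

Answer: "bbb"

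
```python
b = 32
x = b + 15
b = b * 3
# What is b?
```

Trace:
`b = 32` → b = 32
`x = b + 15` → x = 47
`b = b * 3` → b = 96
So b = 96

Answer: 96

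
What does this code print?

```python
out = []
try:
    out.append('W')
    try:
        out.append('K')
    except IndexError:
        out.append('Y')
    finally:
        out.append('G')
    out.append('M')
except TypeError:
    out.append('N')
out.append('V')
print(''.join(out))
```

Execution trace: 'W' (try body) → 'K' (inner try body, no exception) → 'G' (inner finally) → 'M' (try body, no exception) → 'V' (after the try/except). Output: WKGMV

Answer: WKGMV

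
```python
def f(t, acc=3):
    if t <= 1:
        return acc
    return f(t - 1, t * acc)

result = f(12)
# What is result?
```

Accumulator trace (n, acc): (12, 3) -> (11, 36) -> (10, 396) -> (9, 3960) -> (8, 35640) -> (7, 285120) -> (6, 1995840) -> (5, 11975040) -> (4, 59875200) -> (3, 239500800) -> (2, 718502400) -> (1, 1437004800) -> return 1437004800

Answer: 1437004800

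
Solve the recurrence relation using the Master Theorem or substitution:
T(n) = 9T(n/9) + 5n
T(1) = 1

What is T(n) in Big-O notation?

By Master Theorem: a=9, b=9, f(n)=5n. Since log_9(9) = 1 and f(n) = Θ(n^1), Case 2 applies. T(n) = O(n log n).

Answer: O(n log n)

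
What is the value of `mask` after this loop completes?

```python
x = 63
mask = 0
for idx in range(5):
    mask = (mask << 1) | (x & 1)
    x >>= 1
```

Reverse lowest 5 bits of 63
`mask` takes the values: 0 → 1 → 3 → 7 → 15 → 31

Answer: 31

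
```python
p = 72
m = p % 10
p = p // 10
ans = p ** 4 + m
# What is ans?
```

Trace:
`p = 72` → p = 72
`m = p % 10` → m = 2
`p = p // 10` → p = 7
`ans = p ** 4 + m` → ans = 2403
So ans = 2403

Answer: 2403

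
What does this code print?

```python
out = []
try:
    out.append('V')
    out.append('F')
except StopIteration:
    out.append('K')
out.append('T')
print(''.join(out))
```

Execution trace: 'V' (try body) → 'F' (try body, no exception) → 'T' (after the try/except). Output: VFT

Answer: VFT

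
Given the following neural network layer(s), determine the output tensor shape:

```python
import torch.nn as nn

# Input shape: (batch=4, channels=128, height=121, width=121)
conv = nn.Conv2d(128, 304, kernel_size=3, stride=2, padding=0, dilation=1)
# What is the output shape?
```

Input: (4, 128, 121, 121) -> Output: (4, 304, 60, 60)

Answer: (4, 304, 60, 60)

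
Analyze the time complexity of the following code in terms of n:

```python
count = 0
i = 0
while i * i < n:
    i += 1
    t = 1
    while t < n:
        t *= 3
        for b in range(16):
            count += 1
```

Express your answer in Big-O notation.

Each loop level contributes: √n × log n × 1. Multiplying the contributions gives O(√n log n).

Answer: O(√n log n)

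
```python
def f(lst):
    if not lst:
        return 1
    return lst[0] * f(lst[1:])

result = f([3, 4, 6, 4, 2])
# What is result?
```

Product over [3, 4, 6, 4, 2] = 3 * 4 * 6 * 4 * 2 = 576

Answer: 576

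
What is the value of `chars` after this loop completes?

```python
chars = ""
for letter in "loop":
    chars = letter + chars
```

Reverse 'loop'
`chars` takes the values: "" → "l" → "ol" → "ool" → "pool"

Answer: "pool"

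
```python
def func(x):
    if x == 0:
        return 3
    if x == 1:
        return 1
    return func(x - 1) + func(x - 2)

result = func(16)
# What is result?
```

Build up from base cases: func(0)=3, func(1)=1, func(2)=4, func(3)=5, func(4)=9, func(5)=14, func(6)=23, ..., func(16)=2817

Answer: 2817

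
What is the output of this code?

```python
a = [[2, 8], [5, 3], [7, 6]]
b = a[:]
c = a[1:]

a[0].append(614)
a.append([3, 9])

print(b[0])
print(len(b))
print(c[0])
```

Key concept: slice with nested mutation.
Step by step:
`a = [[2, 8], [5, 3], [7, 6]]` → a = [[2, 8], [5, 3], [7, 6]]
`b = a[:]` → b = [[2, 8], [5, 3], [7, 6]]
`c = a[1:]` → c = [[5, 3], [7, 6]]
`a[0].append(614)` → a = [[2, 8, 614], [5, 3], [7, 6]]; b = [[2, 8, 614], [5, 3], [7, 6]]
`a.append([3, 9])` → a = [[2, 8, 614], [5, 3], [7, 6], [3, 9]]
`print(b[0])` → prints [2, 8, 614]
`print(len(b))` → prints 3
`print(c[0])` → prints [5, 3]

Answer:
[2, 8, 614]
3
[5, 3]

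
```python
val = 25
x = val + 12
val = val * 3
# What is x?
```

Trace:
`val = 25` → val = 25
`x = val + 12` → x = 37
`val = val * 3` → val = 75
So x = 37

Answer: 37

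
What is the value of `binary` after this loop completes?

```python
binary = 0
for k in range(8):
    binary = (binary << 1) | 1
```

Build 8 consecutive 1-bits: 0b11111111
`binary` takes the values: 0 → 1 → 3 → 7 → 15 → 31 → 63 → 127 → 255

Answer: 255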